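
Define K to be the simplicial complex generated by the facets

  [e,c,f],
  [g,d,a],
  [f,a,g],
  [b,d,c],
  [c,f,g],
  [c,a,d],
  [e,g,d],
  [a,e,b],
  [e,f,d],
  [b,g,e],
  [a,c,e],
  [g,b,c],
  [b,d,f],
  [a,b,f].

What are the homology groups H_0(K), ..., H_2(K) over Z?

H_0 ≅ Z,  H_1 ≅ Z^2,  H_2 ≅ Z.

K has 7 vertices, 21 edges, 14 triangles.
rank ∂_0 = 0, rank ∂_1 = 6 ⇒ b_0 = 7 − 0 − 6 = 1; all invariant factors of ∂_1 are 1 so no torsion. So H_0 = Z.
rank ∂_1 = 6, rank ∂_2 = 13 ⇒ b_1 = 21 − 6 − 13 = 2; all invariant factors of ∂_2 are 1 so no torsion. So H_1 = Z^2.
rank ∂_2 = 13, rank ∂_3 = 0 ⇒ b_2 = 14 − 13 − 0 = 1. So H_2 = Z.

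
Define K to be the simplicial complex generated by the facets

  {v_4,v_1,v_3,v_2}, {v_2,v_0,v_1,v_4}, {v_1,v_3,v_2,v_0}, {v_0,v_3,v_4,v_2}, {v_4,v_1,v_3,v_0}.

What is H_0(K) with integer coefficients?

H_0 = Z.

Take the total order v_0 < v_1 < v_2 < v_3 < v_4 on the vertex set. Then K (dimension 3) consists of the simplices:

  0-simplices (5): [v_0], [v_1], [v_2], [v_3], [v_4]
  1-simplices (10): [v_0,v_1], [v_0,v_2], [v_0,v_3], [v_0,v_4], [v_1,v_2], [v_1,v_3], [v_1,v_4], [v_2,v_3], [v_2,v_4], [v_3,v_4]
  2-simplices (10): [v_0,v_1,v_2], [v_0,v_1,v_3], [v_0,v_1,v_4], [v_0,v_2,v_3], [v_0,v_2,v_4], [v_0,v_3,v_4], [v_1,v_2,v_3], [v_1,v_2,v_4], [v_1,v_3,v_4], [v_2,v_3,v_4]
  3-simplices (5): [v_0,v_1,v_2,v_3], [v_0,v_1,v_2,v_4], [v_0,v_1,v_3,v_4], [v_0,v_2,v_3,v_4], [v_1,v_2,v_3,v_4]

Hence C_0 ≅ Z^5, C_1 ≅ Z^10, C_2 ≅ Z^10, C_3 ≅ Z^5.

∂_1: C_1 → C_0 maps an edge to its endpoints' difference, ∂[p,q] = q − p. For instance
  ∂[v_1,v_3] = [v_3] − [v_1].
The 5×10 boundary matrix has rank 4 and Smith normal form diag(1,1,1,1).

∂_2: C_2 → C_1 sends each 2-simplex [p,q,r] to [q,r] − [p,r] + [p,q]. For instance
  ∂[v_0,v_1,v_4] = [v_1,v_4] − [v_0,v_4] + [v_0,v_1],
  ∂[v_0,v_3,v_4] = [v_3,v_4] − [v_0,v_4] + [v_0,v_3].
The resulting 10×10 matrix has rank 6, and its Smith normal form has invariant factors (1,1,1,1,1,1).

The boundary map ∂_3: C_3 → C_2 sends each 3-simplex σ to the alternating sum Σ_i (−1)^i (σ with its i-th vertex removed). For instance
  ∂[v_0,v_1,v_2,v_4] = [v_1,v_2,v_4] − [v_0,v_2,v_4] + [v_0,v_1,v_4] − [v_0,v_1,v_2],
  ∂[v_0,v_1,v_3,v_4] = [v_1,v_3,v_4] − [v_0,v_3,v_4] + [v_0,v_1,v_4] − [v_0,v_1,v_3].
The 10×5 boundary matrix has rank 4 and Smith normal form diag(1,1,1,1).

Now H_k = ker ∂_k / im ∂_{k+1}, so:

  H_0: rank C_0 − rank ∂_1 = 5 − 4 = 1, and the invariant factors of ∂_1 are all 1, so H_0 = Z.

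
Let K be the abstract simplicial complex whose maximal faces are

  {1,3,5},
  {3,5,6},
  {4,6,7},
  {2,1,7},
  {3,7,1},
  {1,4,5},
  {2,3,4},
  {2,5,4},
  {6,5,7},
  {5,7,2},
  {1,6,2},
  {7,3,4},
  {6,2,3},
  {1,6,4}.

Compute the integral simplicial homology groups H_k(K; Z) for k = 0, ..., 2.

H_0 ≅ Z,  H_1 ≅ Z^2,  H_2 ≅ Z.

Fix the vertex order 1 < 2 < 3 < 4 < 5 < 6 < 7 and write every simplex with vertices in increasing order. Then dim K = 2 and the simplices of K are:

  0-simplices (7): [1], [2], [3], [4], [5], [6], [7]
  1-simplices (21): [1,2], [1,3], [1,4], [1,5], [1,6], [1,7], [2,3], [2,4], [2,5], [2,6], [2,7], [3,4], [3,5], [3,6], [3,7], [4,5], [4,6], [4,7], [5,6], [5,7], [6,7]
  2-simplices (14): [1,2,6], [1,2,7], [1,3,5], [1,3,7], [1,4,5], [1,4,6], [2,3,4], [2,3,6], [2,4,5], [2,5,7], [3,4,7], [3,5,6], [4,6,7], [5,6,7]

so the chain groups are C_0 ≅ Z^7, C_1 ≅ Z^21, C_2 ≅ Z^14.

∂_1: C_1 → C_0 is given by ∂[p,q] = [q] − [p].
The 7×21 boundary matrix has rank 6 and Smith normal form diag(1,1,1,1,1,1).

The boundary map ∂_2: C_2 → C_1 maps a triangle to the signed sum of its edges. For instance
  ∂[3,4,7] = [4,7] − [3,7] + [3,4],
  ∂[2,3,6] = [3,6] − [2,6] + [2,3].
The 21×14 boundary matrix has rank 13 and Smith normal form diag(1,1,1,1,1,1,1,1,1,1,1,1,1).

Reading off H_k = ker ∂_k / im ∂_{k+1}:

  H_0: rank C_0 − rank ∂_1 = 7 − 6 = 1, and the invariant factors of ∂_1 are all 1, so H_0 ≅ Z.
  H_1: rank ker ∂_1 − rank ∂_2 = (21 − 6) − 13 = 2, and the invariant factors of ∂_2 are all 1, so H_1 ≅ Z^2.
  H_2: rank ker ∂_2 − rank ∂_3 = (14 − 13) − 0 = 1, and there is no ∂_3, so H_2 ≅ Z.

As a check, the Euler characteristic is 7 − 21 + 14 = 0, which agrees with 1 − 2 + 1 = 0.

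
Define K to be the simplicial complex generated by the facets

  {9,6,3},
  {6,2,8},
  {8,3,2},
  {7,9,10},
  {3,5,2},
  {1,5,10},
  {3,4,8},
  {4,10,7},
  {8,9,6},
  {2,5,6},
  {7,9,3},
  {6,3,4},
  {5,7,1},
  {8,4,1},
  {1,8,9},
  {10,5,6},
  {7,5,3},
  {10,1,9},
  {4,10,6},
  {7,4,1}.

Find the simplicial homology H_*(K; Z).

We work with the vertex ordering 1 < 2 < 3 < 4 < 5 < 6 < 7 < 8 < 9 < 10. The simplices of K, each written with vertices in increasing order, are:

  0-simplices (10): [1], [2], [3], [4], [5], [6], [7], [8], [9], [10]
  1-simplices (30): (30 of them)
  2-simplices (20): (20 of them)

so the chain groups are C_0 ≅ Z^10, C_1 ≅ Z^30, C_2 ≅ Z^20.

Boundary ∂_1: C_1 → C_0 maps an edge to its endpoints' difference, ∂[p,q] = q − p.
As a 10×30 matrix over Z this has rank 9, with invariant factors (1,1,1,1,1,1,1,1,1).

The boundary map ∂_2: C_2 → C_1 maps a triangle to the signed sum of its edges. For instance
  ∂[3,4,8] = [4,8] − [3,8] + [3,4],
  ∂[1,5,7] = [5,7] − [1,7] + [1,5].
The resulting 30×20 matrix has rank 20, and its Smith normal form has invariant factors (1,1,1,1,1,1,1,1,1,1,1,1,1,1,1,1,1,1,1,2).

Computing H_k = (kernel of ∂_k) / (image of ∂_{k+1}):

  H_0: rank C_0 − rank ∂_1 = 10 − 9 = 1, and the invariant factors of ∂_1 are all 1, so H_0 = Z.
  H_1: rank ker ∂_1 − rank ∂_2 = (30 − 9) − 20 = 1, and ∂_2 has invariant factor 2 > 1, so H_1 = Z × Z/2.
  H_2: rank ker ∂_2 − rank ∂_3 = (20 − 20) − 0 = 0, and there is no ∂_3, so H_2 = 0.

(K is a triangulation of the Klein bottle.)

H_0 = Z,  H_1 = Z × Z/2,  H_2 = 0.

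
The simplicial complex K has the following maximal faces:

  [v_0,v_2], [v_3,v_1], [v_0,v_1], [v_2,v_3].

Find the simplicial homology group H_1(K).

Order the vertices as v_0 < v_1 < v_2 < v_3. Listing each simplex with vertices in this order, K has dimension 1 with simplices:

  0-simplices (4): [v_0], [v_1], [v_2], [v_3]
  1-simplices (4): [v_0,v_1], [v_0,v_2], [v_1,v_3], [v_2,v_3]

so the chain groups are C_0 ≅ Z^4, C_1 ≅ Z^4.

Boundary ∂_1: C_1 → C_0 is given by ∂[p,q] = [q] − [p]. For instance
  ∂[v_1,v_3] = [v_3] − [v_1].
As a 4×4 matrix over Z this has rank 3, with invariant factors (1,1,1).

From H_k ≅ ker(∂_k) / im(∂_{k+1}) we obtain:

  H_1: rank ker ∂_1 − rank ∂_2 = (4 − 3) − 0 = 1, and there is no ∂_2, so H_1 = Z.

H_1 ≅ Z.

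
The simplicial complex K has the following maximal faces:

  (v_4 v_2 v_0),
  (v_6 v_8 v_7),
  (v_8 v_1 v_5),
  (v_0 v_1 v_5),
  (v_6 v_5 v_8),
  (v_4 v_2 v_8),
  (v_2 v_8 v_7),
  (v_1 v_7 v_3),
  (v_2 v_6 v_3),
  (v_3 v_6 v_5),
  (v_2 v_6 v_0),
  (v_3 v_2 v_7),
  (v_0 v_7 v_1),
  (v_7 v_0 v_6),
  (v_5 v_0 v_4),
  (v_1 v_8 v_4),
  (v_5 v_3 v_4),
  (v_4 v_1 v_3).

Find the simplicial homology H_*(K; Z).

Order the vertices as v_0 < v_1 < v_2 < v_3 < v_4 < v_5 < v_6 < v_7 < v_8. Listing each simplex with vertices in this order, K has dimension 2 with simplices:

  0-simplices (9): [v_0], [v_1], [v_2], [v_3], [v_4], [v_5], [v_6], [v_7], [v_8]
  1-simplices (27): (27 of them)
  2-simplices (18): (18 of them)

so the chain groups are C_0 ≅ Z^9, C_1 ≅ Z^27, C_2 ≅ Z^18.

The boundary map ∂_1: C_1 → C_0 sends each edge [p,q] (with p < q) to q − p.
The resulting 9×27 matrix has rank 8, and its Smith normal form has invariant factors (1,1,1,1,1,1,1,1).

∂_2: C_2 → C_1 acts by ∂[p,q,r] = [q,r] − [p,r] + [p,q]. For instance
  ∂[v_0,v_1,v_7] = [v_1,v_7] − [v_0,v_7] + [v_0,v_1],
  ∂[v_0,v_6,v_7] = [v_6,v_7] − [v_0,v_7] + [v_0,v_6].
As a 27×18 matrix over Z this has rank 18, with invariant factors (1,1,1,1,1,1,1,1,1,1,1,1,1,1,1,1,1,2).

Reading off H_k = ker ∂_k / im ∂_{k+1}:

  H_0: rank C_0 − rank ∂_1 = 9 − 8 = 1, and the invariant factors of ∂_1 are all 1, so H_0 = Z.
  H_1: rank ker ∂_1 − rank ∂_2 = (27 − 8) − 18 = 1, and ∂_2 has invariant factor 2 > 1, so H_1 = Z ⊕ Z/2Z.
  H_2: rank ker ∂_2 − rank ∂_3 = (18 − 18) − 0 = 0, and there is no ∂_3, so H_2 = 0.

(K is a triangulation of the Klein bottle.)

H_0 = Z,  H_1 = Z ⊕ Z/2Z,  H_2 = 0.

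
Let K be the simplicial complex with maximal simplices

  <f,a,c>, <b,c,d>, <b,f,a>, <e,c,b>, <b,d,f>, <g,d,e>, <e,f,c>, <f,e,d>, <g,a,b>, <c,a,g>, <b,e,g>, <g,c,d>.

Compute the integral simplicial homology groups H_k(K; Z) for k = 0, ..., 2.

H_0 ≅ Z,  H_1 ≅ Z/2,  H_2 = 0.

Take the total order a < b < c < d < e < f < g on the vertex set. Then K (dimension 2) consists of the simplices:

  0-simplices (7): a, b, c, d, e, f, g
  1-simplices (18): ab, ac, af, ag, bc, bd, be, bf, bg, cd, ce, cf, cg, de, df, dg, ef, eg
  2-simplices (12): abf, abg, acf, acg, bcd, bce, bdf, beg, cdg, cef, def, deg

giving chain groups C_0 ≅ Z^7, C_1 ≅ Z^18, C_2 ≅ Z^12.

The boundary map ∂_1: C_1 → C_0 is given by ∂[p,q] = [q] − [p].
As a 7×18 matrix over Z this has rank 6, with invariant factors (1,1,1,1,1,1).

The boundary map ∂_2: C_2 → C_1 sends each 2-simplex [p,q,r] to [q,r] − [p,r] + [p,q]. For instance
  ∂bdf = df − bf + bd,
  ∂acg = cg − ag + ac.
This gives a 18×12 integer matrix of rank 12; reducing to Smith normal form yields diagonal entries (1,1,1,1,1,1,1,1,1,1,1,2).

From H_k ≅ ker(∂_k) / im(∂_{k+1}) we obtain:

  H_0: rank C_0 − rank ∂_1 = 7 − 6 = 1, and the invariant factors of ∂_1 are all 1, so H_0 ≅ Z.
  H_1: rank ker ∂_1 − rank ∂_2 = (18 − 6) − 12 = 0, and ∂_2 has invariant factor 2 > 1, so H_1 ≅ Z/2.
  H_2: rank ker ∂_2 − rank ∂_3 = (12 − 12) − 0 = 0, and there is no ∂_3, so H_2 ≅ 0.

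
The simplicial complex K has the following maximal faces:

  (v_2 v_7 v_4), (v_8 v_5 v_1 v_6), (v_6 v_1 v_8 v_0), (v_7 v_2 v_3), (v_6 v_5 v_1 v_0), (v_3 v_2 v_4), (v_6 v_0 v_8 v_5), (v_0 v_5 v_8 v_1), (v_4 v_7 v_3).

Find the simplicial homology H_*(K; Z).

H_0 = Z^2,  H_1 = 0,  H_2 = Z,  H_3 = Z.

We work with the vertex ordering v_0 < v_1 < v_2 < v_3 < v_4 < v_5 < v_6 < v_7 < v_8. The simplices of K, each written with vertices in increasing order, are:

  0-simplices (9): [v_0], [v_1], [v_2], [v_3], [v_4], [v_5], [v_6], [v_7], [v_8]
  1-simplices (16): (16 of them)
  2-simplices (14): (14 of them)
  3-simplices (5): [v_0,v_1,v_5,v_6], [v_0,v_1,v_5,v_8], [v_0,v_1,v_6,v_8], [v_0,v_5,v_6,v_8], [v_1,v_5,v_6,v_8]

Hence C_0 ≅ Z^9, C_1 ≅ Z^16, C_2 ≅ Z^14, C_3 ≅ Z^5.

The boundary map ∂_1: C_1 → C_0 maps an edge to its endpoints' difference, ∂[p,q] = q − p.
The resulting 9×16 matrix has rank 7, and its Smith normal form has invariant factors (1,1,1,1,1,1,1).

∂_2: C_2 → C_1 acts by ∂[p,q,r] = [q,r] − [p,r] + [p,q]. For instance
  ∂[v_0,v_1,v_6] = [v_1,v_6] − [v_0,v_6] + [v_0,v_1],
  ∂[v_2,v_3,v_4] = [v_3,v_4] − [v_2,v_4] + [v_2,v_3].
As a 16×14 matrix over Z this has rank 9, with invariant factors (1,1,1,1,1,1,1,1,1).

Boundary ∂_3: C_3 → C_2 sends each 3-simplex σ to the alternating sum Σ_i (−1)^i (σ with its i-th vertex removed). For instance
  ∂[v_0,v_1,v_6,v_8] = [v_1,v_6,v_8] − [v_0,v_6,v_8] + [v_0,v_1,v_8] − [v_0,v_1,v_6],
  ∂[v_1,v_5,v_6,v_8] = [v_5,v_6,v_8] − [v_1,v_6,v_8] + [v_1,v_5,v_8] − [v_1,v_5,v_6].
The 14×5 boundary matrix has rank 4 and Smith normal form diag(1,1,1,1).

Computing H_k = (kernel of ∂_k) / (image of ∂_{k+1}):

  H_0: rank C_0 − rank ∂_1 = 9 − 7 = 2, and the invariant factors of ∂_1 are all 1, so H_0 ≅ Z^2.
  H_1: rank ker ∂_1 − rank ∂_2 = (16 − 7) − 9 = 0, and the invariant factors of ∂_2 are all 1, so H_1 ≅ 0.
  H_2: rank ker ∂_2 − rank ∂_3 = (14 − 9) − 4 = 1, and the invariant factors of ∂_3 are all 1, so H_2 ≅ Z.
  H_3: rank ker ∂_3 − rank ∂_4 = (5 − 4) − 0 = 1, and there is no ∂_4, so H_3 ≅ Z.

(K is a triangulation of the disjoint union of the 2-sphere S^2 and the 3-sphere S^3.)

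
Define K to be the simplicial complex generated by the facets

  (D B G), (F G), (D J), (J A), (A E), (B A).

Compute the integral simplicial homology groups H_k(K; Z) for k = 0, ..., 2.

Fix the vertex order A < B < D < E < F < G < J and write every simplex with vertices in increasing order. Then dim K = 2 and the simplices of K are:

  0-simplices (7): A, B, D, E, F, G, J
  1-simplices (8): AB, AE, AJ, BD, BG, DG, DJ, FG
  2-simplices (1): BDG

Hence C_0 ≅ Z^7, C_1 ≅ Z^8, C_2 ≅ Z^1.

Boundary ∂_1: C_1 → C_0 is given by ∂[p,q] = [q] − [p].
This gives a 7×8 integer matrix of rank 6; reducing to Smith normal form yields diagonal entries (1,1,1,1,1,1).

The boundary map ∂_2: C_2 → C_1 sends each 2-simplex [p,q,r] to [q,r] − [p,r] + [p,q]. For instance
  ∂BDG = DG − BG + BD.
The 8×1 boundary matrix has rank 1 and Smith normal form diag(1).

Reading off H_k = ker ∂_k / im ∂_{k+1}:

  H_0: rank C_0 − rank ∂_1 = 7 − 6 = 1, and the invariant factors of ∂_1 are all 1, so H_0 = Z.
  H_1: rank ker ∂_1 − rank ∂_2 = (8 − 6) − 1 = 1, and the invariant factors of ∂_2 are all 1, so H_1 = Z.
  H_2: rank ker ∂_2 − rank ∂_3 = (1 − 1) − 0 = 0, and there is no ∂_3, so H_2 = 0.

As a check, the Euler characteristic is 7 − 8 + 1 = 0, which agrees with 1 − 1 + 0 = 0.

H_0 ≅ Z,  H_1 ≅ Z,  H_2 = 0.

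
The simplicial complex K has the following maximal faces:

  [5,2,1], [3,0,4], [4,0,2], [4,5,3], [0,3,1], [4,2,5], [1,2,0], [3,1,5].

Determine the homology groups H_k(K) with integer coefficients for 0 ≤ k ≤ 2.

K has 6 vertices, 12 edges, 8 triangles.
rank ∂_0 = 0, rank ∂_1 = 5 ⇒ b_0 = 6 − 0 − 5 = 1; all invariant factors of ∂_1 are 1 so no torsion. So H_0 ≅ Z.
rank ∂_1 = 5, rank ∂_2 = 7 ⇒ b_1 = 12 − 5 − 7 = 0; all invariant factors of ∂_2 are 1 so no torsion. So H_1 ≅ 0.
rank ∂_2 = 7, rank ∂_3 = 0 ⇒ b_2 = 8 − 7 − 0 = 1. So H_2 ≅ Z.

H_0 = Z,  H_1 = 0,  H_2 = Z.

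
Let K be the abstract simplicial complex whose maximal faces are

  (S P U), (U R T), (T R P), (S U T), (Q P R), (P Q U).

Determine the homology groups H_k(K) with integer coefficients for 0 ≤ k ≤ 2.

H_0 ≅ Z,  H_1 ≅ Z,  H_2 = 0.

Order the vertices as P < Q < R < S < T < U. Listing each simplex with vertices in this order, K has dimension 2 with simplices:

  0-simplices (6): P, Q, R, S, T, U
  1-simplices (12): PQ, PR, PS, PT, PU, QR, QU, RT, RU, ST, SU, TU
  2-simplices (6): PQR, PQU, PRT, PSU, RTU, STU

Hence C_0 ≅ Z^6, C_1 ≅ Z^12, C_2 ≅ Z^6.

Boundary ∂_1: C_1 → C_0 is given by ∂[p,q] = [q] − [p]. For instance
  ∂QR = R − Q.
The resulting 6×12 matrix has rank 5, and its Smith normal form has invariant factors (1,1,1,1,1).

∂_2: C_2 → C_1 maps a triangle to the signed sum of its edges. For instance
  ∂PQU = QU − PU + PQ,
  ∂PRT = RT − PT + PR.
As a 12×6 matrix over Z this has rank 6, with invariant factors (1,1,1,1,1,1).

Now H_k = ker ∂_k / im ∂_{k+1}, so:

  H_0: rank C_0 − rank ∂_1 = 6 − 5 = 1, and the invariant factors of ∂_1 are all 1, so H_0 = Z.
  H_1: rank ker ∂_1 − rank ∂_2 = (12 − 5) − 6 = 1, and the invariant factors of ∂_2 are all 1, so H_1 = Z.
  H_2: rank ker ∂_2 − rank ∂_3 = (6 − 6) − 0 = 0, and there is no ∂_3, so H_2 = 0.

(K is a triangulation of the cylinder S^1 x I.)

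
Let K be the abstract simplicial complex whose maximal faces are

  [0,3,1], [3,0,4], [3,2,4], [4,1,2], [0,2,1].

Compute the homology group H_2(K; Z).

Order the vertices as 0 < 1 < 2 < 3 < 4. Listing each simplex with vertices in this order, K has dimension 2 with simplices:

  0-simplices (5): [0], [1], [2], [3], [4]
  1-simplices (10): [0,1], [0,2], [0,3], [0,4], [1,2], [1,3], [1,4], [2,3], [2,4], [3,4]
  2-simplices (5): [0,1,2], [0,1,3], [0,3,4], [1,2,4], [2,3,4]

Hence C_0 ≅ Z^5, C_1 ≅ Z^10, C_2 ≅ Z^5.

The boundary map ∂_1: C_1 → C_0 maps an edge to its endpoints' difference, ∂[p,q] = q − p. For instance
  ∂[0,3] = [3] − [0].
As a 5×10 matrix over Z this has rank 4, with invariant factors (1,1,1,1).

The boundary map ∂_2: C_2 → C_1 acts by ∂[p,q,r] = [q,r] − [p,r] + [p,q]. For instance
  ∂[2,3,4] = [3,4] − [2,4] + [2,3],
  ∂[1,2,4] = [2,4] − [1,4] + [1,2].
As a 10×5 matrix over Z this has rank 5, with invariant factors (1,1,1,1,1).

Computing H_k = (kernel of ∂_k) / (image of ∂_{k+1}):

  H_2: rank ker ∂_2 − rank ∂_3 = (5 − 5) − 0 = 0, and there is no ∂_3, so H_2 = 0.

(K is a triangulation of the Möbius band.)

H_2 ≅ 0.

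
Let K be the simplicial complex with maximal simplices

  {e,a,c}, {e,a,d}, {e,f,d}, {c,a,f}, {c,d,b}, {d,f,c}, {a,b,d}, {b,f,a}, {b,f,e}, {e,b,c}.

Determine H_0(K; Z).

H_0 ≅ Z.

Order the vertices as a < b < c < d < e < f. Listing each simplex with vertices in this order, K has dimension 2 with simplices:

  0-simplices (6): a, b, c, d, e, f
  1-simplices (15): ab, ac, ad, ae, af, bc, bd, be, bf, cd, ce, cf, de, df, ef
  2-simplices (10): abd, abf, ace, acf, ade, bcd, bce, bef, cdf, def

Hence C_0 ≅ Z^6, C_1 ≅ Z^15, C_2 ≅ Z^10.

Boundary ∂_1: C_1 → C_0 maps an edge to its endpoints' difference, ∂[p,q] = q − p. For instance
  ∂bf = f − b.
As a 6×15 matrix over Z this has rank 5, with invariant factors (1,1,1,1,1).

Boundary ∂_2: C_2 → C_1 acts by ∂[p,q,r] = [q,r] − [p,r] + [p,q]. For instance
  ∂cdf = df − cf + cd,
  ∂ade = de − ae + ad.
As a 15×10 matrix over Z this has rank 10, with invariant factors (1,1,1,1,1,1,1,1,1,2).

Reading off H_k = ker ∂_k / im ∂_{k+1}:

  H_0: rank C_0 − rank ∂_1 = 6 − 5 = 1, and the invariant factors of ∂_1 are all 1, so H_0 ≅ Z.

(K is a triangulation of the real projective plane RP^2.)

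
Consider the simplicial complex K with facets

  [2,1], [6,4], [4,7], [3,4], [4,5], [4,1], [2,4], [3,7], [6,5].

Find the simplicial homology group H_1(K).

Order the vertices as 1 < 2 < 3 < 4 < 5 < 6 < 7. Listing each simplex with vertices in this order, K has dimension 1 with simplices:

  0-simplices (7): [1], [2], [3], [4], [5], [6], [7]
  1-simplices (9): [1,2], [1,4], [2,4], [3,4], [3,7], [4,5], [4,6], [4,7], [5,6]

Hence C_0 ≅ Z^7, C_1 ≅ Z^9.

∂_1: C_1 → C_0 is given by ∂[p,q] = [q] − [p].
This gives a 7×9 integer matrix of rank 6; reducing to Smith normal form yields diagonal entries (1,1,1,1,1,1).

Computing H_k = (kernel of ∂_k) / (image of ∂_{k+1}):

  H_1: rank ker ∂_1 − rank ∂_2 = (9 − 6) − 0 = 3, and there is no ∂_2, so H_1 ≅ Z^3.

(K is a triangulation of a wedge of 3 circles.)

H_1 ≅ Z^3.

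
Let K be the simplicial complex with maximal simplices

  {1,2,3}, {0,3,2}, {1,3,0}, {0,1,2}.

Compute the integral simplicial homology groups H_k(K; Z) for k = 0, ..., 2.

Fix the vertex order 0 < 1 < 2 < 3 and write every simplex with vertices in increasing order. Then dim K = 2 and the simplices of K are:

  0-simplices (4): [0], [1], [2], [3]
  1-simplices (6): [0,1], [0,2], [0,3], [1,2], [1,3], [2,3]
  2-simplices (4): [0,1,2], [0,1,3], [0,2,3], [1,2,3]

so the chain groups are C_0 ≅ Z^4, C_1 ≅ Z^6, C_2 ≅ Z^4.

∂_1: C_1 → C_0 maps an edge to its endpoints' difference, ∂[p,q] = q − p.
As a 4×6 matrix over Z this has rank 3, with invariant factors (1,1,1).

Boundary ∂_2: C_2 → C_1 maps a triangle to the signed sum of its edges. For instance
  ∂[1,2,3] = [2,3] − [1,3] + [1,2],
  ∂[0,1,2] = [1,2] − [0,2] + [0,1].
As a 6×4 matrix over Z this has rank 3, with invariant factors (1,1,1).

From H_k ≅ ker(∂_k) / im(∂_{k+1}) we obtain:

  H_0: rank C_0 − rank ∂_1 = 4 − 3 = 1, and the invariant factors of ∂_1 are all 1, so H_0 = Z.
  H_1: rank ker ∂_1 − rank ∂_2 = (6 − 3) − 3 = 0, and the invariant factors of ∂_2 are all 1, so H_1 = 0.
  H_2: rank ker ∂_2 − rank ∂_3 = (4 − 3) − 0 = 1, and there is no ∂_3, so H_2 = Z.

(K is a triangulation of the 2-sphere S^2.)

H_0 ≅ Z,  H_1 = 0,  H_2 ≅ Z.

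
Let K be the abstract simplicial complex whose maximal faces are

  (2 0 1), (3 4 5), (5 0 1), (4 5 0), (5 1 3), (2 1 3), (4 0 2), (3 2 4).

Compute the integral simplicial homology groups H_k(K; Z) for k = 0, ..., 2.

H_0 ≅ Z,  H_1 = 0,  H_2 ≅ Z.

Take the total order 0 < 1 < 2 < 3 < 4 < 5 on the vertex set. Then K (dimension 2) consists of the simplices:

  0-simplices (6): [0], [1], [2], [3], [4], [5]
  1-simplices (12): [0,1], [0,2], [0,4], [0,5], [1,2], [1,3], [1,5], [2,3], [2,4], [3,4], [3,5], [4,5]
  2-simplices (8): [0,1,2], [0,1,5], [0,2,4], [0,4,5], [1,2,3], [1,3,5], [2,3,4], [3,4,5]

so the chain groups are C_0 ≅ Z^6, C_1 ≅ Z^12, C_2 ≅ Z^8.

∂_1: C_1 → C_0 maps an edge to its endpoints' difference, ∂[p,q] = q − p.
The resulting 6×12 matrix has rank 5, and its Smith normal form has invariant factors (1,1,1,1,1).

Boundary ∂_2: C_2 → C_1 sends each 2-simplex [p,q,r] to [q,r] − [p,r] + [p,q]. For instance
  ∂[3,4,5] = [4,5] − [3,5] + [3,4],
  ∂[2,3,4] = [3,4] − [2,4] + [2,3].
As a 12×8 matrix over Z this has rank 7, with invariant factors (1,1,1,1,1,1,1).

Now H_k = ker ∂_k / im ∂_{k+1}, so:

  H_0: rank C_0 − rank ∂_1 = 6 − 5 = 1, and the invariant factors of ∂_1 are all 1, so H_0 = Z.
  H_1: rank ker ∂_1 − rank ∂_2 = (12 − 5) − 7 = 0, and the invariant factors of ∂_2 are all 1, so H_1 = 0.
  H_2: rank ker ∂_2 − rank ∂_3 = (8 − 7) − 0 = 1, and there is no ∂_3, so H_2 = Z.

As a check, the Euler characteristic is 6 − 12 + 8 = 2, which agrees with 1 − 0 + 1 = 2.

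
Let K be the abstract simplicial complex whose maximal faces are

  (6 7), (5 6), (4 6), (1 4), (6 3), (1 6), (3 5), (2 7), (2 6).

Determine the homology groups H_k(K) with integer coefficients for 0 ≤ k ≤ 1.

Order the vertices as 1 < 2 < 3 < 4 < 5 < 6 < 7. Listing each simplex with vertices in this order, K has dimension 1 with simplices:

  0-simplices (7): [1], [2], [3], [4], [5], [6], [7]
  1-simplices (9): [1,4], [1,6], [2,6], [2,7], [3,5], [3,6], [4,6], [5,6], [6,7]

giving chain groups C_0 ≅ Z^7, C_1 ≅ Z^9.

Boundary ∂_1: C_1 → C_0 is given by ∂[p,q] = [q] − [p]. For instance
  ∂[5,6] = [6] − [5].
As a 7×9 matrix over Z this has rank 6, with invariant factors (1,1,1,1,1,1).

From H_k ≅ ker(∂_k) / im(∂_{k+1}) we obtain:

  H_0: rank C_0 − rank ∂_1 = 7 − 6 = 1, and the invariant factors of ∂_1 are all 1, so H_0 ≅ Z.
  H_1: rank ker ∂_1 − rank ∂_2 = (9 − 6) − 0 = 3, and there is no ∂_2, so H_1 ≅ Z^3.

H_0 = Z,  H_1 = Z^3.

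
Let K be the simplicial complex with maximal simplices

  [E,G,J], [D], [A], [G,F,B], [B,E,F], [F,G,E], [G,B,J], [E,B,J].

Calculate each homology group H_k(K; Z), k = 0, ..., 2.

Order the vertices as A < B < D < E < F < G < J. Listing each simplex with vertices in this order, K has dimension 2 with simplices:

  0-simplices (7): A, B, D, E, F, G, J
  1-simplices (9): BE, BF, BG, BJ, EF, EG, EJ, FG, GJ
  2-simplices (6): BEF, BEJ, BFG, BGJ, EFG, EGJ

Hence C_0 ≅ Z^7, C_1 ≅ Z^9, C_2 ≅ Z^6.

The boundary map ∂_1: C_1 → C_0 is given by ∂[p,q] = [q] − [p].
This gives a 7×9 integer matrix of rank 4; reducing to Smith normal form yields diagonal entries (1,1,1,1).

∂_2: C_2 → C_1 maps a triangle to the signed sum of its edges. For instance
  ∂EGJ = GJ − EJ + EG,
  ∂BGJ = GJ − BJ + BG.
As a 9×6 matrix over Z this has rank 5, with invariant factors (1,1,1,1,1).

From H_k ≅ ker(∂_k) / im(∂_{k+1}) we obtain:

  H_0: rank C_0 − rank ∂_1 = 7 − 4 = 3, and the invariant factors of ∂_1 are all 1, so H_0 = Z^3.
  H_1: rank ker ∂_1 − rank ∂_2 = (9 − 4) − 5 = 0, and the invariant factors of ∂_2 are all 1, so H_1 = 0.
  H_2: rank ker ∂_2 − rank ∂_3 = (6 − 5) − 0 = 1, and there is no ∂_3, so H_2 = Z.

As a check, the Euler characteristic is 7 − 9 + 6 = 4, which agrees with 3 − 0 + 1 = 4.
(K is a triangulation of the disjoint union of a set of 2 points and the 2-sphere S^2.)

H_0 = Z^3,  H_1 = 0,  H_2 = Z.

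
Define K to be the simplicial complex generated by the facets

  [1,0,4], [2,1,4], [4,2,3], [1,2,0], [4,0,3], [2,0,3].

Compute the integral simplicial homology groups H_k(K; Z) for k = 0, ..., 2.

H_0 ≅ Z,  H_1 = 0,  H_2 ≅ Z.

Fix the vertex order 0 < 1 < 2 < 3 < 4 and write every simplex with vertices in increasing order. Then dim K = 2 and the simplices of K are:

  0-simplices (5): [0], [1], [2], [3], [4]
  1-simplices (9): [0,1], [0,2], [0,3], [0,4], [1,2], [1,4], [2,3], [2,4], [3,4]
  2-simplices (6): [0,1,2], [0,1,4], [0,2,3], [0,3,4], [1,2,4], [2,3,4]

Hence C_0 ≅ Z^5, C_1 ≅ Z^9, C_2 ≅ Z^6.

Boundary ∂_1: C_1 → C_0 sends each edge [p,q] (with p < q) to q − p. For instance
  ∂[0,1] = [1] − [0].
As a 5×9 matrix over Z this has rank 4, with invariant factors (1,1,1,1).

Boundary ∂_2: C_2 → C_1 acts by ∂[p,q,r] = [q,r] − [p,r] + [p,q]. For instance
  ∂[0,3,4] = [3,4] − [0,4] + [0,3],
  ∂[2,3,4] = [3,4] − [2,4] + [2,3].
The resulting 9×6 matrix has rank 5, and its Smith normal form has invariant factors (1,1,1,1,1).

From H_k ≅ ker(∂_k) / im(∂_{k+1}) we obtain:

  H_0: rank C_0 − rank ∂_1 = 5 − 4 = 1, and the invariant factors of ∂_1 are all 1, so H_0 ≅ Z.
  H_1: rank ker ∂_1 − rank ∂_2 = (9 − 4) − 5 = 0, and the invariant factors of ∂_2 are all 1, so H_1 ≅ 0.
  H_2: rank ker ∂_2 − rank ∂_3 = (6 − 5) − 0 = 1, and there is no ∂_3, so H_2 ≅ Z.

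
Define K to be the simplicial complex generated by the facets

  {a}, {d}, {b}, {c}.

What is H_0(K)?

Take the total order a < b < c < d on the vertex set. Then K (dimension 0) consists of the simplices:

  0-simplices (4): a, b, c, d

Hence C_0 ≅ Z^4.

Now H_k = ker ∂_k / im ∂_{k+1}, so:

  H_0: rank C_0 − rank ∂_1 = 4 − 0 = 4, and there is no ∂_1, so H_0 ≅ Z^4.

(K is a triangulation of a set of 4 points.)

H_0 = Z^4.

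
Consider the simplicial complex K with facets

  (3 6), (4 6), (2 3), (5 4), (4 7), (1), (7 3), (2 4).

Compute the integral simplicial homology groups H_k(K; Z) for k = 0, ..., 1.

H_0 = Z^2,  H_1 = Z^2.

We work with the vertex ordering 1 < 2 < 3 < 4 < 5 < 6 < 7. The simplices of K, each written with vertices in increasing order, are:

  0-simplices (7): [1], [2], [3], [4], [5], [6], [7]
  1-simplices (7): [2,3], [2,4], [3,6], [3,7], [4,5], [4,6], [4,7]

Hence C_0 ≅ Z^7, C_1 ≅ Z^7.

∂_1: C_1 → C_0 is given by ∂[p,q] = [q] − [p]. For instance
  ∂[3,6] = [6] − [3].
This gives a 7×7 integer matrix of rank 5; reducing to Smith normal form yields diagonal entries (1,1,1,1,1).

Now H_k = ker ∂_k / im ∂_{k+1}, so:

  H_0: rank C_0 − rank ∂_1 = 7 − 5 = 2, and the invariant factors of ∂_1 are all 1, so H_0 = Z^2.
  H_1: rank ker ∂_1 − rank ∂_2 = (7 − 5) − 0 = 2, and there is no ∂_2, so H_1 = Z^2.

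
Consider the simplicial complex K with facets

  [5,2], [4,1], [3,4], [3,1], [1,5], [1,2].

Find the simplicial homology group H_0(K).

H_0 = Z.

Fix the vertex order 1 < 2 < 3 < 4 < 5 and write every simplex with vertices in increasing order. Then dim K = 1 and the simplices of K are:

  0-simplices (5): [1], [2], [3], [4], [5]
  1-simplices (6): [1,2], [1,3], [1,4], [1,5], [2,5], [3,4]

Hence C_0 ≅ Z^5, C_1 ≅ Z^6.

Boundary ∂_1: C_1 → C_0 maps an edge to its endpoints' difference, ∂[p,q] = q − p.
The 5×6 boundary matrix has rank 4 and Smith normal form diag(1,1,1,1).

Reading off H_k = ker ∂_k / im ∂_{k+1}:

  H_0: rank C_0 − rank ∂_1 = 5 − 4 = 1, and the invariant factors of ∂_1 are all 1, so H_0 = Z.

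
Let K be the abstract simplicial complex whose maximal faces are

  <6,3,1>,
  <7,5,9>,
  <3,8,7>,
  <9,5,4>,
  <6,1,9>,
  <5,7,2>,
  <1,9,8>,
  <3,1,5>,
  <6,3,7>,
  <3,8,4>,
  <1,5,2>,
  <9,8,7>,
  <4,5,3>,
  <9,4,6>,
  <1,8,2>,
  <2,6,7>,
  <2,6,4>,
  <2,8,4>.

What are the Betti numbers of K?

b_0 = 1, b_1 = 2, b_2 = 1.

K has 9 vertices, 27 edges, 18 triangles.
rank ∂_0 = 0, rank ∂_1 = 8 ⇒ b_0 = 9 − 0 − 8 = 1; all invariant factors of ∂_1 are 1 so no torsion. So H_0 = Z.
rank ∂_1 = 8, rank ∂_2 = 17 ⇒ b_1 = 27 − 8 − 17 = 2; all invariant factors of ∂_2 are 1 so no torsion. So H_1 = Z^2.
rank ∂_2 = 17, rank ∂_3 = 0 ⇒ b_2 = 18 − 17 − 0 = 1. So H_2 = Z.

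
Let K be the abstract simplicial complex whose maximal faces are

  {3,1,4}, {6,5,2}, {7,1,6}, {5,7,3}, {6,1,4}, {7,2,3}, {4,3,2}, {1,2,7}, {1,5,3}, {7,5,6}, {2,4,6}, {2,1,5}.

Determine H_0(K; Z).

H_0 ≅ Z.

Order the vertices as 1 < 2 < 3 < 4 < 5 < 6 < 7. Listing each simplex with vertices in this order, K has dimension 2 with simplices:

  0-simplices (7): [1], [2], [3], [4], [5], [6], [7]
  1-simplices (18): [1,2], [1,3], [1,4], [1,5], [1,6], [1,7], [2,3], [2,4], [2,5], [2,6], [2,7], [3,4], [3,5], [3,7], [4,6], [5,6], [5,7], [6,7]
  2-simplices (12): [1,2,5], [1,2,7], [1,3,4], [1,3,5], [1,4,6], [1,6,7], [2,3,4], [2,3,7], [2,4,6], [2,5,6], [3,5,7], [5,6,7]

so the chain groups are C_0 ≅ Z^7, C_1 ≅ Z^18, C_2 ≅ Z^12.

Boundary ∂_1: C_1 → C_0 sends each edge [p,q] (with p < q) to q − p.
This gives a 7×18 integer matrix of rank 6; reducing to Smith normal form yields diagonal entries (1,1,1,1,1,1).

∂_2: C_2 → C_1 acts by ∂[p,q,r] = [q,r] − [p,r] + [p,q]. For instance
  ∂[1,4,6] = [4,6] − [1,6] + [1,4],
  ∂[2,3,7] = [3,7] − [2,7] + [2,3].
The resulting 18×12 matrix has rank 12, and its Smith normal form has invariant factors (1,1,1,1,1,1,1,1,1,1,1,2).

Now H_k = ker ∂_k / im ∂_{k+1}, so:

  H_0: rank C_0 − rank ∂_1 = 7 − 6 = 1, and the invariant factors of ∂_1 are all 1, so H_0 = Z.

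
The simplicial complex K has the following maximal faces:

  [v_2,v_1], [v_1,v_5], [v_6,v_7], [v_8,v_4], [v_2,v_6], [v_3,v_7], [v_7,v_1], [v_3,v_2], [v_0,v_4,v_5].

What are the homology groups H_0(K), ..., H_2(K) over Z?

H_0 ≅ Z,  H_1 ≅ Z^2,  H_2 = 0.

Take the total order v_0 < v_1 < v_2 < v_3 < v_4 < v_5 < v_6 < v_7 < v_8 on the vertex set. Then K (dimension 2) consists of the simplices:

  0-simplices (9): [v_0], [v_1], [v_2], [v_3], [v_4], [v_5], [v_6], [v_7], [v_8]
  1-simplices (11): [v_0,v_4], [v_0,v_5], [v_1,v_2], [v_1,v_5], [v_1,v_7], [v_2,v_3], [v_2,v_6], [v_3,v_7], [v_4,v_5], [v_4,v_8], [v_6,v_7]
  2-simplices (1): [v_0,v_4,v_5]

Hence C_0 ≅ Z^9, C_1 ≅ Z^11, C_2 ≅ Z^1.

Boundary ∂_1: C_1 → C_0 sends each edge [p,q] (with p < q) to q − p.
As a 9×11 matrix over Z this has rank 8, with invariant factors (1,1,1,1,1,1,1,1).

Boundary ∂_2: C_2 → C_1 sends each 2-simplex [p,q,r] to [q,r] − [p,r] + [p,q]. For instance
  ∂[v_0,v_4,v_5] = [v_4,v_5] − [v_0,v_5] + [v_0,v_4].
The resulting 11×1 matrix has rank 1, and its Smith normal form has invariant factors (1).

Reading off H_k = ker ∂_k / im ∂_{k+1}:

  H_0: rank C_0 − rank ∂_1 = 9 − 8 = 1, and the invariant factors of ∂_1 are all 1, so H_0 = Z.
  H_1: rank ker ∂_1 − rank ∂_2 = (11 − 8) − 1 = 2, and the invariant factors of ∂_2 are all 1, so H_1 = Z^2.
  H_2: rank ker ∂_2 − rank ∂_3 = (1 − 1) − 0 = 0, and there is no ∂_3, so H_2 = 0.

As a check, the Euler characteristic is 9 − 11 + 1 = -1, which agrees with 1 − 2 + 0 = -1.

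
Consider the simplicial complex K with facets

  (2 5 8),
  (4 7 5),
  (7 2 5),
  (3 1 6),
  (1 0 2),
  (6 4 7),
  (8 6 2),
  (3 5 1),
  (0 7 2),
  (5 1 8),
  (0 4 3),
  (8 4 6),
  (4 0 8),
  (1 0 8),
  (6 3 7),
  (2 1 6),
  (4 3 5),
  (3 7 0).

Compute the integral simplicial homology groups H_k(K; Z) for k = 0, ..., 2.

H_0 = Z,  H_1 = Z ⊕ Z/2,  H_2 = 0.

Order the vertices as 0 < 1 < 2 < 3 < 4 < 5 < 6 < 7 < 8. Listing each simplex with vertices in this order, K has dimension 2 with simplices:

  0-simplices (9): [0], [1], [2], [3], [4], [5], [6], [7], [8]
  1-simplices (27): (27 of them)
  2-simplices (18): [0,1,2], [0,1,8], [0,2,7], [0,3,4], [0,3,7], [0,4,8], [1,2,6], [1,3,5], [1,3,6], [1,5,8], [2,5,7], [2,5,8], [2,6,8], [3,4,5], [3,6,7], [4,5,7], [4,6,7], [4,6,8]

Hence C_0 ≅ Z^9, C_1 ≅ Z^27, C_2 ≅ Z^18.

∂_1: C_1 → C_0 is given by ∂[p,q] = [q] − [p]. For instance
  ∂[1,2] = [2] − [1].
This gives a 9×27 integer matrix of rank 8; reducing to Smith normal form yields diagonal entries (1,1,1,1,1,1,1,1).

∂_2: C_2 → C_1 sends each 2-simplex [p,q,r] to [q,r] − [p,r] + [p,q]. For instance
  ∂[1,2,6] = [2,6] − [1,6] + [1,2],
  ∂[1,3,6] = [3,6] − [1,6] + [1,3].
The 27×18 boundary matrix has rank 18 and Smith normal form diag(1,1,1,1,1,1,1,1,1,1,1,1,1,1,1,1,1,2).

Reading off H_k = ker ∂_k / im ∂_{k+1}:

  H_0: rank C_0 − rank ∂_1 = 9 − 8 = 1, and the invariant factors of ∂_1 are all 1, so H_0 = Z.
  H_1: rank ker ∂_1 − rank ∂_2 = (27 − 8) − 18 = 1, and ∂_2 has invariant factor 2 > 1, so H_1 = Z ⊕ Z/2.
  H_2: rank ker ∂_2 − rank ∂_3 = (18 − 18) − 0 = 0, and there is no ∂_3, so H_2 = 0.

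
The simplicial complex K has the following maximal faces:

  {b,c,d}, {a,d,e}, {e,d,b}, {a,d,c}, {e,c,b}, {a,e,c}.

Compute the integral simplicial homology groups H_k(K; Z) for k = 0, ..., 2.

K has 5 vertices, 9 edges, 6 triangles.
rank ∂_0 = 0, rank ∂_1 = 4 ⇒ b_0 = 5 − 0 − 4 = 1; all invariant factors of ∂_1 are 1 so no torsion. So H_0 ≅ Z.
rank ∂_1 = 4, rank ∂_2 = 5 ⇒ b_1 = 9 − 4 − 5 = 0; all invariant factors of ∂_2 are 1 so no torsion. So H_1 ≅ 0.
rank ∂_2 = 5, rank ∂_3 = 0 ⇒ b_2 = 6 − 5 − 0 = 1. So H_2 ≅ Z.

H_0 = Z,  H_1 = 0,  H_2 = Z.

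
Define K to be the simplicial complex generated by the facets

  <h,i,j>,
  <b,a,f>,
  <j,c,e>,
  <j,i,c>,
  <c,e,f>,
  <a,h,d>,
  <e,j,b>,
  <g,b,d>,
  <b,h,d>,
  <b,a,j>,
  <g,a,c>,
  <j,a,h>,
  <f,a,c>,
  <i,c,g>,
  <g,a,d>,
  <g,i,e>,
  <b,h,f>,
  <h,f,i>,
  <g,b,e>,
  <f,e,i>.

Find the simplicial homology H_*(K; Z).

H_0 ≅ Z,  H_1 ≅ Z ⊕ Z/2Z,  H_2 = 0.

Fix the vertex order a < b < c < d < e < f < g < h < i < j and write every simplex with vertices in increasing order. Then dim K = 2 and the simplices of K are:

  0-simplices (10): a, b, c, d, e, f, g, h, i, j
  1-simplices (30): ab, ac, ad, af, ag, ah, aj, bd, be, bf, bg, bh, bj, ce, cf, cg, ci, cj, dg, dh, ef, eg, ei, ej, fh, fi, gi, hi, hj, ij
  2-simplices (20): abf, abj, acf, acg, adg, adh, ahj, bdg, bdh, beg, bej, bfh, cef, cej, cgi, cij, efi, egi, fhi, hij

giving chain groups C_0 ≅ Z^10, C_1 ≅ Z^30, C_2 ≅ Z^20.

The boundary map ∂_1: C_1 → C_0 is given by ∂[p,q] = [q] − [p].
As a 10×30 matrix over Z this has rank 9, with invariant factors (1,1,1,1,1,1,1,1,1).

∂_2: C_2 → C_1 acts by ∂[p,q,r] = [q,r] − [p,r] + [p,q]. For instance
  ∂cef = ef − cf + ce,
  ∂ahj = hj − aj + ah.
The resulting 30×20 matrix has rank 20, and its Smith normal form has invariant factors (1,1,1,1,1,1,1,1,1,1,1,1,1,1,1,1,1,1,1,2).

Computing H_k = (kernel of ∂_k) / (image of ∂_{k+1}):

  H_0: rank C_0 − rank ∂_1 = 10 − 9 = 1, and the invariant factors of ∂_1 are all 1, so H_0 ≅ Z.
  H_1: rank ker ∂_1 − rank ∂_2 = (30 − 9) − 20 = 1, and ∂_2 has invariant factor 2 > 1, so H_1 ≅ Z ⊕ Z/2Z.
  H_2: rank ker ∂_2 − rank ∂_3 = (20 − 20) − 0 = 0, and there is no ∂_3, so H_2 ≅ 0.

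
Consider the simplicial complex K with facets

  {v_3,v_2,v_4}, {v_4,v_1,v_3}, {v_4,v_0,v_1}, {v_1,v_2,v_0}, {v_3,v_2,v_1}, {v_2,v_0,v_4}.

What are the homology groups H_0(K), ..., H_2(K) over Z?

H_0 ≅ Z,  H_1 = 0,  H_2 ≅ Z.

Order the vertices as v_0 < v_1 < v_2 < v_3 < v_4. Listing each simplex with vertices in this order, K has dimension 2 with simplices:

  0-simplices (5): [v_0], [v_1], [v_2], [v_3], [v_4]
  1-simplices (9): [v_0,v_1], [v_0,v_2], [v_0,v_4], [v_1,v_2], [v_1,v_3], [v_1,v_4], [v_2,v_3], [v_2,v_4], [v_3,v_4]
  2-simplices (6): [v_0,v_1,v_2], [v_0,v_1,v_4], [v_0,v_2,v_4], [v_1,v_2,v_3], [v_1,v_3,v_4], [v_2,v_3,v_4]

Hence C_0 ≅ Z^5, C_1 ≅ Z^9, C_2 ≅ Z^6.

∂_1: C_1 → C_0 sends each edge [p,q] (with p < q) to q − p. For instance
  ∂[v_2,v_4] = [v_4] − [v_2].
This gives a 5×9 integer matrix of rank 4; reducing to Smith normal form yields diagonal entries (1,1,1,1).

∂_2: C_2 → C_1 sends each 2-simplex [p,q,r] to [q,r] − [p,r] + [p,q]. For instance
  ∂[v_0,v_2,v_4] = [v_2,v_4] − [v_0,v_4] + [v_0,v_2],
  ∂[v_0,v_1,v_4] = [v_1,v_4] − [v_0,v_4] + [v_0,v_1].
This gives a 9×6 integer matrix of rank 5; reducing to Smith normal form yields diagonal entries (1,1,1,1,1).

From H_k ≅ ker(∂_k) / im(∂_{k+1}) we obtain:

  H_0: rank C_0 − rank ∂_1 = 5 − 4 = 1, and the invariant factors of ∂_1 are all 1, so H_0 = Z.
  H_1: rank ker ∂_1 − rank ∂_2 = (9 − 4) − 5 = 0, and the invariant factors of ∂_2 are all 1, so H_1 = 0.
  H_2: rank ker ∂_2 − rank ∂_3 = (6 − 5) − 0 = 1, and there is no ∂_3, so H_2 = Z.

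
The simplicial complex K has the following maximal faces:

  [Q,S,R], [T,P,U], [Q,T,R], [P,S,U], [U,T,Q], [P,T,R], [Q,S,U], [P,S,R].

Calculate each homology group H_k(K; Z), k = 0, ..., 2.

Order the vertices as P < Q < R < S < T < U. Listing each simplex with vertices in this order, K has dimension 2 with simplices:

  0-simplices (6): P, Q, R, S, T, U
  1-simplices (12): PR, PS, PT, PU, QR, QS, QT, QU, RS, RT, SU, TU
  2-simplices (8): PRS, PRT, PSU, PTU, QRS, QRT, QSU, QTU

so the chain groups are C_0 ≅ Z^6, C_1 ≅ Z^12, C_2 ≅ Z^8.

∂_1: C_1 → C_0 is given by ∂[p,q] = [q] − [p]. For instance
  ∂QT = T − Q.
The resulting 6×12 matrix has rank 5, and its Smith normal form has invariant factors (1,1,1,1,1).

The boundary map ∂_2: C_2 → C_1 maps a triangle to the signed sum of its edges. For instance
  ∂QTU = TU − QU + QT,
  ∂QRT = RT − QT + QR.
As a 12×8 matrix over Z this has rank 7, with invariant factors (1,1,1,1,1,1,1).

Reading off H_k = ker ∂_k / im ∂_{k+1}:

  H_0: rank C_0 − rank ∂_1 = 6 − 5 = 1, and the invariant factors of ∂_1 are all 1, so H_0 ≅ Z.
  H_1: rank ker ∂_1 − rank ∂_2 = (12 − 5) − 7 = 0, and the invariant factors of ∂_2 are all 1, so H_1 ≅ 0.
  H_2: rank ker ∂_2 − rank ∂_3 = (8 − 7) − 0 = 1, and there is no ∂_3, so H_2 ≅ Z.

As a check, the Euler characteristic is 6 − 12 + 8 = 2, which agrees with 1 − 0 + 1 = 2.
(K is a triangulation of the 2-sphere S^2.)

H_0 = Z,  H_1 = 0,  H_2 = Z.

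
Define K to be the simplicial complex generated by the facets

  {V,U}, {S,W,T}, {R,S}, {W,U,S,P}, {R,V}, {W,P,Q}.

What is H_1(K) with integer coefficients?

H_1 ≅ Z.

Order the vertices as P < Q < R < S < T < U < V < W. Listing each simplex with vertices in this order, K has dimension 3 with simplices:

  0-simplices (8): P, Q, R, S, T, U, V, W
  1-simplices (13): PQ, PS, PU, PW, QW, RS, RV, ST, SU, SW, TW, UV, UW
  2-simplices (6): PQW, PSU, PSW, PUW, STW, SUW
  3-simplices (1): PSUW

giving chain groups C_0 ≅ Z^8, C_1 ≅ Z^13, C_2 ≅ Z^6, C_3 ≅ Z^1.

The boundary map ∂_1: C_1 → C_0 is given by ∂[p,q] = [q] − [p]. For instance
  ∂PQ = Q − P.
The resulting 8×13 matrix has rank 7, and its Smith normal form has invariant factors (1,1,1,1,1,1,1).

∂_2: C_2 → C_1 maps a triangle to the signed sum of its edges. For instance
  ∂PUW = UW − PW + PU,
  ∂PQW = QW − PW + PQ.
The 13×6 boundary matrix has rank 5 and Smith normal form diag(1,1,1,1,1).

Boundary ∂_3: C_3 → C_2 sends each 3-simplex σ to the alternating sum Σ_i (−1)^i (σ with its i-th vertex removed). For instance
  ∂PSUW = SUW − PUW + PSW − PSU.
As a 6×1 matrix over Z this has rank 1, with invariant factors (1).

Computing H_k = (kernel of ∂_k) / (image of ∂_{k+1}):

  H_1: rank ker ∂_1 − rank ∂_2 = (13 − 7) − 5 = 1, and the invariant factors of ∂_2 are all 1, so H_1 ≅ Z.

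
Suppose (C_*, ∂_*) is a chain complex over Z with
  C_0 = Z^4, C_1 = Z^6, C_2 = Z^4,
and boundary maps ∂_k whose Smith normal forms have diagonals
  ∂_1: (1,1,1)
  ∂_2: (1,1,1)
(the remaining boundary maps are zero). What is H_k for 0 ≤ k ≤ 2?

H_0: b_0 = 4 − 0 − 3 = 1; torsion from ∂_1 factors > 1: none. So H_0 = Z.
H_1: b_1 = 6 − 3 − 3 = 0; torsion from ∂_2 factors > 1: none. So H_1 = 0.
H_2: b_2 = 4 − 3 − 0 = 1; torsion from ∂_3 factors > 1: none. So H_2 = Z.

H_0 = Z,  H_1 = 0,  H_2 = Z.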